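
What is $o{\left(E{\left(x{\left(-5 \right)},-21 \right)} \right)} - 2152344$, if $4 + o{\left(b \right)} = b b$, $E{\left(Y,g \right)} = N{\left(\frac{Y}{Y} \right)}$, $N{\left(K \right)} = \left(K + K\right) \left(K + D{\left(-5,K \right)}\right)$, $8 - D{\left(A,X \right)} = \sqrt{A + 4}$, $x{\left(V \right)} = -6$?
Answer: $-2152028 - 72 i \approx -2.152 \cdot 10^{6} - 72.0 i$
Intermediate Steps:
$D{\left(A,X \right)} = 8 - \sqrt{4 + A}$ ($D{\left(A,X \right)} = 8 - \sqrt{A + 4} = 8 - \sqrt{4 + A}$)
$N{\left(K \right)} = 2 K \left(8 + K - i\right)$ ($N{\left(K \right)} = \left(K + K\right) \left(K + \left(8 - \sqrt{4 - 5}\right)\right) = 2 K \left(K + \left(8 - \sqrt{-1}\right)\right) = 2 K \left(K + \left(8 - i\right)\right) = 2 K \left(8 + K - i\right)$)
$E{\left(Y,g \right)} = 18 - 2 i$ ($E{\left(Y,g \right)} = 2 \frac{Y}{Y} \left(8 + \frac{Y}{Y} - i\right) = 2 \cdot 1 \left(8 + 1 - i\right) = 2 \cdot 1 \left(9 - i\right) = 18 - 2 i$)
$o{\left(b \right)} = -4 + b^{2}$ ($o{\left(b \right)} = -4 + b b = -4 + b^{2}$)
$o{\left(E{\left(x{\left(-5 \right)},-21 \right)} \right)} - 2152344 = \left(-4 + \left(18 - 2 i\right)^{2}\right) - 2152344 = -2152348 + \left(18 - 2 i\right)^{2}$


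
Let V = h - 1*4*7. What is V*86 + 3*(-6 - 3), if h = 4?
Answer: -2091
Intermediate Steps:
V = -24 (V = 4 - 1*4*7 = 4 - 4*7 = 4 - 28 = -24)
V*86 + 3*(-6 - 3) = -24*86 + 3*(-6 - 3) = -2064 + 3*(-9) = -2064 - 27 = -2091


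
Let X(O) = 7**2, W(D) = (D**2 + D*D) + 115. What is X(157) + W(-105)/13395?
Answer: 135704/2679 ≈ 50.655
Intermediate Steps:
W(D) = 115 + 2*D**2 (W(D) = (D**2 + D**2) + 115 = 2*D**2 + 115 = 115 + 2*D**2)
X(O) = 49
X(157) + W(-105)/13395 = 49 + (115 + 2*(-105)**2)/13395 = 49 + (115 + 2*11025)*(1/13395) = 49 + (115 + 22050)*(1/13395) = 49 + 22165*(1/13395) = 49 + 4433/2679 = 135704/2679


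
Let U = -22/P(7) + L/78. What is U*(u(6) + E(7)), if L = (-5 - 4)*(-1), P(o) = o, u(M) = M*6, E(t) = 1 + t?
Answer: -12122/91 ≈ -133.21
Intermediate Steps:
u(M) = 6*M
L = 9 (L = -9*(-1) = 9)
U = -551/182 (U = -22/7 + 9/78 = -22*1/7 + 9*(1/78) = -22/7 + 3/26 = -551/182 ≈ -3.0275)
U*(u(6) + E(7)) = -551*(6*6 + (1 + 7))/182 = -551*(36 + 8)/182 = -551/182*44 = -12122/91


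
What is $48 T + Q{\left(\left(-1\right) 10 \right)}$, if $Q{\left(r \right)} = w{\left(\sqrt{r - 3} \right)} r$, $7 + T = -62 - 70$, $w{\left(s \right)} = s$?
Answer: $-6672 - 10 i \sqrt{13} \approx -6672.0 - 36.056 i$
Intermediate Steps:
$T = -139$ ($T = -7 - 132 = -139$)
$Q{\left(r \right)} = r \sqrt{-3 + r}$ ($Q{\left(r \right)} = \sqrt{r - 3} r = \sqrt{-3 + r} r = r \sqrt{-3 + r}$)
$48 T + Q{\left(\left(-1\right) 10 \right)} = 48 \left(-139\right) + \left(-1\right) 10 \sqrt{-3 - 10} = -6672 - 10 \sqrt{-3 - 10} = -6672 - 10 \sqrt{-13} = -6672 - 10 i \sqrt{13}$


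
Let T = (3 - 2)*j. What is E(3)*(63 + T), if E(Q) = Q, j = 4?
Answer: 201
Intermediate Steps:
T = 4 (T = (3 - 2)*4 = 1*4 = 4)
E(3)*(63 + T) = 3*(63 + 4) = 3*67 = 201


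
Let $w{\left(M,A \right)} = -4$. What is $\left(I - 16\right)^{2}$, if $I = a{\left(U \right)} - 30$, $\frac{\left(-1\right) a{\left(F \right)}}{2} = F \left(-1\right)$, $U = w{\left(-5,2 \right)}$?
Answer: $2916$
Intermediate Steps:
$U = -4$
$a{\left(F \right)} = 2 F$ ($a{\left(F \right)} = - 2 F \left(-1\right) = - 2 \left(- F\right) = 2 F$)
$I = -38$ ($I = 2 \left(-4\right) - 30 = -8 - 30 = -38$)
$\left(I - 16\right)^{2} = \left(-38 - 16\right)^{2} = \left(-54\right)^{2} = 2916$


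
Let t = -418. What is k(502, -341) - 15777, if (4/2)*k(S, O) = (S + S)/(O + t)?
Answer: -11975245/759 ≈ -15778.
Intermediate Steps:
k(S, O) = S/(-418 + O) (k(S, O) = ((S + S)/(O - 418))/2 = ((2*S)/(-418 + O))/2 = (2*S/(-418 + O))/2 = S/(-418 + O))
k(502, -341) - 15777 = 502/(-418 - 341) - 15777 = 502/(-759) - 15777 = 502*(-1/759) - 15777 = -502/759 - 15777 = -11975245/759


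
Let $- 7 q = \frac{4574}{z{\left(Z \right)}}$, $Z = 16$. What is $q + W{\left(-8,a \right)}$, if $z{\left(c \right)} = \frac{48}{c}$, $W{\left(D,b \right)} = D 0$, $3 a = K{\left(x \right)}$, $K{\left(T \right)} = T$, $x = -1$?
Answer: $- \frac{4574}{21} \approx -217.81$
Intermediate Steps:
$a = - \frac{1}{3}$ ($a = \frac{1}{3} \left(-1\right) = - \frac{1}{3} \approx -0.33333$)
$W{\left(D,b \right)} = 0$
$q = - \frac{4574}{21}$ ($q = - \frac{4574 \frac{1}{48 \cdot \frac{1}{16}}}{7} = - \frac{4574 \cdot \frac{1}{3}}{7} = \left(- \frac{1}{7}\right) \frac{4574}{3} = - \frac{4574}{21} \approx -217.81$)
$q + W{\left(-8,a \right)} = - \frac{4574}{21} + 0 = - \frac{4574}{21}$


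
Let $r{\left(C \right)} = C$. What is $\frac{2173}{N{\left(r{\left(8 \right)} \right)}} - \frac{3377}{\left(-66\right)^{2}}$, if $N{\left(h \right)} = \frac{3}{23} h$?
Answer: $\frac{1648693}{792} \approx 2081.7$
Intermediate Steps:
$N{\left(h \right)} = \frac{3 h}{23}$ ($N{\left(h \right)} = 3 \cdot \frac{1}{23} h = \frac{3 h}{23}$)
$\frac{2173}{N{\left(r{\left(8 \right)} \right)}} - \frac{3377}{\left(-66\right)^{2}} = \frac{2173}{\frac{3}{23} \cdot 8} - \frac{3377}{\left(-66\right)^{2}} = \frac{2173}{\frac{24}{23}} - \frac{3377}{4356} = 2173 \cdot \frac{23}{24} - \frac{307}{396} = \frac{49979}{24} - \frac{307}{396} = \frac{1648693}{792}$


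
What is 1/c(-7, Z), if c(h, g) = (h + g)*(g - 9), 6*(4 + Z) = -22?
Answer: 9/2200 ≈ 0.0040909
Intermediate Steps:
Z = -23/3 (Z = -4 + (⅙)*(-22) = -4 - 11/3 = -23/3 ≈ -7.6667)
c(h, g) = (-9 + g)*(g + h) (c(h, g) = (g + h)*(-9 + g) = (-9 + g)*(g + h))
1/c(-7, Z) = 1/((-23/3)² - 9*(-23/3) - 9*(-7) - 23/3*(-7)) = 1/(529/9 + 69 + 63 + 161/3) = 1/(2200/9) = 9/2200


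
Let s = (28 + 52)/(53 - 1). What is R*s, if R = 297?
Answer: 5940/13 ≈ 456.92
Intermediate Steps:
s = 20/13 (s = 80/52 = 80*(1/52) = 20/13 ≈ 1.5385)
R*s = 297*(20/13) = 5940/13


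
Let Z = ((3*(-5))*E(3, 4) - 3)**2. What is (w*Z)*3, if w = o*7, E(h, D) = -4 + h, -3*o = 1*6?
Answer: -6048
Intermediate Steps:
o = -2 (o = -6/3 = -1/3*6 = -2)
w = -14 (w = -2*7 = -14)
Z = 144 (Z = ((3*(-5))*(-4 + 3) - 3)**2 = (-15*(-1) - 3)**2 = (15 - 3)**2 = 12**2 = 144)
(w*Z)*3 = -14*144*3 = -2016*3 = -6048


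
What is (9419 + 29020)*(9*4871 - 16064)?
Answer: 1067643225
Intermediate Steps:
(9419 + 29020)*(9*4871 - 16064) = 38439*(43839 - 16064) = 38439*27775 = 1067643225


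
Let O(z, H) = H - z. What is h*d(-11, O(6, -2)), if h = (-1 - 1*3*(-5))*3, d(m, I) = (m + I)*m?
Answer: 8778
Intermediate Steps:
d(m, I) = m*(I + m) (d(m, I) = (I + m)*m = m*(I + m))
h = 42 (h = (-1 - 3*(-5))*3 = (-1 + 15)*3 = 14*3 = 42)
h*d(-11, O(6, -2)) = 42*(-11*((-2 - 1*6) - 11)) = 42*(-11*((-2 - 6) - 11)) = 42*(-11*(-8 - 11)) = 42*(-11*(-19)) = 42*209 = 8778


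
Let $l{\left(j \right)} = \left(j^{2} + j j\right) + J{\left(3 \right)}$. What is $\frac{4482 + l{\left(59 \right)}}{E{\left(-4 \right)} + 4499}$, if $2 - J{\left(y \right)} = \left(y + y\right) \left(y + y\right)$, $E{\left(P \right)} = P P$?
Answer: $\frac{326}{129} \approx 2.5271$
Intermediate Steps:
$E{\left(P \right)} = P^{2}$
$J{\left(y \right)} = 2 - 4 y^{2}$ ($J{\left(y \right)} = 2 - \left(y + y\right) \left(y + y\right) = 2 - 2 y 2 y = 2 - 4 y^{2}$)
$l{\left(j \right)} = -34 + 2 j^{2}$ ($l{\left(j \right)} = \left(j^{2} + j j\right) + \left(2 - 4 \cdot 3^{2}\right) = \left(j^{2} + j^{2}\right) + \left(2 - 36\right) = 2 j^{2} + \left(2 - 36\right) = 2 j^{2} - 34 = -34 + 2 j^{2}$)
$\frac{4482 + l{\left(59 \right)}}{E{\left(-4 \right)} + 4499} = \frac{4482 - \left(34 - 2 \cdot 59^{2}\right)}{\left(-4\right)^{2} + 4499} = \frac{4482 + \left(-34 + 2 \cdot 3481\right)}{16 + 4499} = \frac{4482 + \left(-34 + 6962\right)}{4515} = \left(4482 + 6928\right) \frac{1}{4515} = 11410 \cdot \frac{1}{4515} = \frac{326}{129}$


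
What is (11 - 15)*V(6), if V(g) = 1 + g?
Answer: -28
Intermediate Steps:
(11 - 15)*V(6) = (11 - 15)*(1 + 6) = -4*7 = -28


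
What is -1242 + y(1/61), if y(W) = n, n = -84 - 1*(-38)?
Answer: -1288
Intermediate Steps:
n = -46 (n = -84 + 38 = -46)
y(W) = -46
-1242 + y(1/61) = -1242 - 46 = -1288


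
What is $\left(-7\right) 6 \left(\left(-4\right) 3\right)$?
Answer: $504$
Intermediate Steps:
$\left(-7\right) 6 \left(\left(-4\right) 3\right) = \left(-42\right) \left(-12\right) = 504$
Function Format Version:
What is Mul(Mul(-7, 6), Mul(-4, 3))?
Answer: 504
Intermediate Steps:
Mul(Mul(-7, 6), Mul(-4, 3)) = Mul(-42, -12) = 504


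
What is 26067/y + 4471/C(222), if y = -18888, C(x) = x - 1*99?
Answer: 27080669/774408 ≈ 34.969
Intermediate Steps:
C(x) = -99 + x (C(x) = x - 99 = -99 + x)
26067/y + 4471/C(222) = 26067/(-18888) + 4471/(-99 + 222) = 26067*(-1/18888) + 4471/123 = -8689/6296 + 4471*(1/123) = -8689/6296 + 4471/123 = 27080669/774408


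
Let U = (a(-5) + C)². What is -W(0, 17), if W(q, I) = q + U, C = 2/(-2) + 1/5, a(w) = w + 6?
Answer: -1/25 ≈ -0.040000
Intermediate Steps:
a(w) = 6 + w
C = -⅘ (C = 2*(-½) + 1*(⅕) = -1 + ⅕ = -⅘ ≈ -0.80000)
U = 1/25 (U = ((6 - 5) - ⅘)² = (1 - ⅘)² = (⅕)² = 1/25 ≈ 0.040000)
W(q, I) = 1/25 + q (W(q, I) = q + 1/25 = 1/25 + q)
-W(0, 17) = -(1/25 + 0) = -1*1/25 = -1/25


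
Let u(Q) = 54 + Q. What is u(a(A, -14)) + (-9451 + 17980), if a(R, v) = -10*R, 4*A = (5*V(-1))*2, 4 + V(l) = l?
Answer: 8708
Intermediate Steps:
V(l) = -4 + l
A = -25/2 (A = ((5*(-4 - 1))*2)/4 = ((5*(-5))*2)/4 = (-25*2)/4 = (1/4)*(-50) = -25/2 ≈ -12.500)
u(a(A, -14)) + (-9451 + 17980) = (54 - 10*(-25/2)) + (-9451 + 17980) = (54 + 125) + 8529 = 179 + 8529 = 8708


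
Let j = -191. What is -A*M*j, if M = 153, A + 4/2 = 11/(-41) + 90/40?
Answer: -87669/164 ≈ -534.57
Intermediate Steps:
A = -3/164 (A = -2 + (11/(-41) + 90/40) = -2 + (11*(-1/41) + 90*(1/40)) = -2 + (-11/41 + 9/4) = -2 + 325/164 = -3/164 ≈ -0.018293)
-A*M*j = -(-3/164*153)*(-191) = -(-459)*(-191)/164 = -1*87669/164 = -87669/164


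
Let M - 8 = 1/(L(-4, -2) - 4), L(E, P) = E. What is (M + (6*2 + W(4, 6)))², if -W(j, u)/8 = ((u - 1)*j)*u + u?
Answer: 62489025/64 ≈ 9.7639e+5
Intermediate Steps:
M = 63/8 (M = 8 + 1/(-4 - 4) = 8 + 1/(-8) = 8 - ⅛ = 63/8 ≈ 7.8750)
W(j, u) = -8*u - 8*j*u*(-1 + u) (W(j, u) = -8*(((u - 1)*j)*u + u) = -8*(((-1 + u)*j)*u + u) = -8*((j*(-1 + u))*u + u) = -8*(j*u*(-1 + u) + u) = -8*(u + j*u*(-1 + u)) = -8*u - 8*j*u*(-1 + u))
(M + (6*2 + W(4, 6)))² = (63/8 + (6*2 + 8*6*(-1 + 4 - 1*4*6)))² = (63/8 + (12 + 8*6*(-1 + 4 - 24)))² = (63/8 + (12 + 8*6*(-21)))² = (63/8 + (12 - 1008))² = (63/8 - 996)² = (-7905/8)² = 62489025/64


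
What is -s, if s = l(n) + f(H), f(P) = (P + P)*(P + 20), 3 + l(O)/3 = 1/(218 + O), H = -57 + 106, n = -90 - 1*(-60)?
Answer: -1269567/188 ≈ -6753.0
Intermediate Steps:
n = -30 (n = -90 + 60 = -30)
H = 49
l(O) = -9 + 3/(218 + O)
f(P) = 2*P*(20 + P) (f(P) = (2*P)*(20 + P) = 2*P*(20 + P))
s = 1269567/188 (s = 3*(-653 - 3*(-30))/(218 - 30) + 2*49*(20 + 49) = 3*(-653 + 90)/188 + 2*49*69 = 3*(1/188)*(-563) + 6762 = -1689/188 + 6762 = 1269567/188 ≈ 6753.0)
-s = -1*1269567/188 = -1269567/188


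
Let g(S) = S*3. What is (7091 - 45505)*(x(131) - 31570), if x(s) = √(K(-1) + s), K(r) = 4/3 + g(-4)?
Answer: 1212729980 - 729866*√3/3 ≈ 1.2123e+9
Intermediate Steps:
g(S) = 3*S
K(r) = -32/3 (K(r) = 4/3 + 3*(-4) = 4*(⅓) - 12 = 4/3 - 12 = -32/3)
x(s) = √(-32/3 + s)
(7091 - 45505)*(x(131) - 31570) = (7091 - 45505)*(√(-96 + 9*131)/3 - 31570) = -38414*(√(-96 + 1179)/3 - 31570) = -38414*(√1083/3 - 31570) = -38414*((19*√3)/3 - 31570) = -38414*(19*√3/3 - 31570) = -38414*(-31570 + 19*√3/3) = 1212729980 - 729866*√3/3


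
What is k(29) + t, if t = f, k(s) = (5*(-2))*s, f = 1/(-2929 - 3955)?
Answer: -1996361/6884 ≈ -290.00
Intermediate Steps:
f = -1/6884 (f = 1/(-6884) = -1/6884 ≈ -0.00014526)
k(s) = -10*s
t = -1/6884 ≈ -0.00014526
k(29) + t = -10*29 - 1/6884 = -290 - 1/6884 = -1996361/6884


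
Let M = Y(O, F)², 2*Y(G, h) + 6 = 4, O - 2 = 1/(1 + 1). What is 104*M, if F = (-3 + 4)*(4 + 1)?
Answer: 104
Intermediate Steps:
O = 5/2 (O = 2 + 1/(1 + 1) = 2 + 1/2 = 2 + ½ = 5/2 ≈ 2.5000)
F = 5 (F = 1*5 = 5)
Y(G, h) = -1 (Y(G, h) = -3 + (½)*4 = -3 + 2 = -1)
M = 1 (M = (-1)² = 1)
104*M = 104*1 = 104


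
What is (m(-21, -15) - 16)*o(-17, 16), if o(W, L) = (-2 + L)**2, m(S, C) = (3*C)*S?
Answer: 182084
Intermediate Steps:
m(S, C) = 3*C*S
(m(-21, -15) - 16)*o(-17, 16) = (3*(-15)*(-21) - 16)*(-2 + 16)**2 = (945 - 16)*14**2 = 929*196 = 182084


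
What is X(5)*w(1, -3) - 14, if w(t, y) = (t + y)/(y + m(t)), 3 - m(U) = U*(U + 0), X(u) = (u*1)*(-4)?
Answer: -54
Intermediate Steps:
X(u) = -4*u (X(u) = u*(-4) = -4*u)
m(U) = 3 - U**2 (m(U) = 3 - U*(U + 0) = 3 - U*U = 3 - U**2)
w(t, y) = (t + y)/(3 + y - t**2) (w(t, y) = (t + y)/(y + (3 - t**2)) = (t + y)/(3 + y - t**2))
X(5)*w(1, -3) - 14 = (-4*5)*((1 - 3)/(3 - 3 - 1*1**2)) - 14 = -20*(-2)/(3 - 3 - 1*1) - 14 = -20*(-2)/(3 - 3 - 1) - 14 = -20*(-2)/(-1) - 14 = -(-20)*(-2) - 14 = -20*2 - 14 = -40 - 14 = -54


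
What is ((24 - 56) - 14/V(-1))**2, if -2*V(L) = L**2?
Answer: 16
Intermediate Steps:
V(L) = -L**2/2
((24 - 56) - 14/V(-1))**2 = ((24 - 56) - 14/((-1/2*(-1)**2)))**2 = (-32 - 14/((-1/2*1)))**2 = (-32 - 14/(-1/2))**2 = (-32 - 14*(-2))**2 = (-32 + 28)**2 = (-4)**2 = 16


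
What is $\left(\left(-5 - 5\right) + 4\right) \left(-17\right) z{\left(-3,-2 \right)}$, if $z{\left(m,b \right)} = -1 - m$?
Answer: $204$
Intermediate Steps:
$\left(\left(-5 - 5\right) + 4\right) \left(-17\right) z{\left(-3,-2 \right)} = \left(\left(-5 - 5\right) + 4\right) \left(-17\right) \left(-1 - -3\right) = \left(-10 + 4\right) \left(-17\right) \left(-1 + 3\right) = \left(-6\right) \left(-17\right) 2 = 102 \cdot 2 = 204$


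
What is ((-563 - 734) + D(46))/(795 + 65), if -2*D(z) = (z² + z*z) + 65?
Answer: -6891/1720 ≈ -4.0064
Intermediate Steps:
D(z) = -65/2 - z² (D(z) = -((z² + z*z) + 65)/2 = -((z² + z²) + 65)/2 = -(2*z² + 65)/2 = -(65 + 2*z²)/2 = -65/2 - z²)
((-563 - 734) + D(46))/(795 + 65) = ((-563 - 734) + (-65/2 - 1*46²))/(795 + 65) = (-1297 + (-65/2 - 1*2116))/860 = (-1297 + (-65/2 - 2116))*(1/860) = (-1297 - 4297/2)*(1/860) = -6891/2*1/860 = -6891/1720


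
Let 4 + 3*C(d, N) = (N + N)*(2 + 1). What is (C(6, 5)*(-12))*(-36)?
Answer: 3744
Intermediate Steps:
C(d, N) = -4/3 + 2*N (C(d, N) = -4/3 + ((N + N)*(2 + 1))/3 = -4/3 + ((2*N)*3)/3 = -4/3 + (6*N)/3 = -4/3 + 2*N)
(C(6, 5)*(-12))*(-36) = ((-4/3 + 2*5)*(-12))*(-36) = ((-4/3 + 10)*(-12))*(-36) = ((26/3)*(-12))*(-36) = -104*(-36) = 3744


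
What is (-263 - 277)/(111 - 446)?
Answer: 108/67 ≈ 1.6119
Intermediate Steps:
(-263 - 277)/(111 - 446) = -540/(-335) = -540*(-1/335) = 108/67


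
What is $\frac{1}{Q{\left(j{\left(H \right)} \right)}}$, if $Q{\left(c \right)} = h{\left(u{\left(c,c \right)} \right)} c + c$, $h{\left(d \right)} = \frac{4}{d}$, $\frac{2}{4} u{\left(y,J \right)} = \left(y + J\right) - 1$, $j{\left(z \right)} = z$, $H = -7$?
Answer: $- \frac{15}{91} \approx -0.16484$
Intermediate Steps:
$u{\left(y,J \right)} = -2 + 2 J + 2 y$ ($u{\left(y,J \right)} = 2 \left(\left(y + J\right) - 1\right) = 2 \left(\left(J + y\right) - 1\right) = 2 \left(-1 + J + y\right) = -2 + 2 J + 2 y$)
$Q{\left(c \right)} = c + \frac{4 c}{-2 + 4 c}$ ($Q{\left(c \right)} = \frac{4}{-2 + 2 c + 2 c} c + c = \frac{4}{-2 + 4 c} c + c = \frac{4 c}{-2 + 4 c} + c = c + \frac{4 c}{-2 + 4 c}$)
$\frac{1}{Q{\left(j{\left(H \right)} \right)}} = \frac{1}{\left(-7\right) \frac{1}{-1 + 2 \left(-7\right)} \left(1 + 2 \left(-7\right)\right)} = \frac{1}{\left(-7\right) \frac{1}{-1 - 14} \left(1 - 14\right)} = \frac{1}{\left(-7\right) \frac{1}{-15} \left(-13\right)} = \frac{1}{\left(-7\right) \left(- \frac{1}{15}\right) \left(-13\right)} = \frac{1}{- \frac{91}{15}} = - \frac{15}{91}$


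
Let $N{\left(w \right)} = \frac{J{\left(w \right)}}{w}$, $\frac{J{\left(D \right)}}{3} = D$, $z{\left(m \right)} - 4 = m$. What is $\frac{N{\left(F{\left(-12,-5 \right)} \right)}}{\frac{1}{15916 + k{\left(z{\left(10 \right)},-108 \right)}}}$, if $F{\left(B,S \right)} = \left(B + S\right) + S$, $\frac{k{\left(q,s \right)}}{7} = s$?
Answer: $45480$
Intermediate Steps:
$z{\left(m \right)} = 4 + m$
$k{\left(q,s \right)} = 7 s$
$F{\left(B,S \right)} = B + 2 S$
$J{\left(D \right)} = 3 D$
$N{\left(w \right)} = 3$ ($N{\left(w \right)} = \frac{3 w}{w} = 3$)
$\frac{N{\left(F{\left(-12,-5 \right)} \right)}}{\frac{1}{15916 + k{\left(z{\left(10 \right)},-108 \right)}}} = \frac{3}{\frac{1}{15916 + 7 \left(-108\right)}} = \frac{3}{\frac{1}{15916 - 756}} = \frac{3}{\frac{1}{15160}} = 3 \frac{1}{\frac{1}{15160}} = 3 \cdot 15160 = 45480$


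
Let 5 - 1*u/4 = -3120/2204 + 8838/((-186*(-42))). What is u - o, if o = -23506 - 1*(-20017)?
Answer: 419696561/119567 ≈ 3510.1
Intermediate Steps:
u = 2527298/119567 (u = 20 - 4*(-3120/2204 + 8838/((-186*(-42)))) = 20 - 4*(-3120*1/2204 + 8838/7812) = 20 - 4*(-780/551 + 8838*(1/7812)) = 20 - 4*(-780/551 + 491/434) = 20 - 4*(-67979/239134) = 20 + 135958/119567 = 2527298/119567 ≈ 21.137)
o = -3489 (o = -23506 + 20017 = -3489)
u - o = 2527298/119567 - 1*(-3489) = 2527298/119567 + 3489 = 419696561/119567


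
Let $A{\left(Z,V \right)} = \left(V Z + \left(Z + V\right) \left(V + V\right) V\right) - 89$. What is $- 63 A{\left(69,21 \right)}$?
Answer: $-5086620$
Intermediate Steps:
$A{\left(Z,V \right)} = -89 + V Z + 2 V^{2} \left(V + Z\right)$ ($A{\left(Z,V \right)} = \left(V Z + \left(V + Z\right) 2 V V\right) - 89 = \left(V Z + 2 V \left(V + Z\right) V\right) - 89 = \left(V Z + 2 V^{2} \left(V + Z\right)\right) - 89 = -89 + V Z + 2 V^{2} \left(V + Z\right)$)
$- 63 A{\left(69,21 \right)} = - 63 \left(-89 + 2 \cdot 21^{3} + 21 \cdot 69 + 2 \cdot 69 \cdot 21^{2}\right) = - 63 \left(-89 + 2 \cdot 9261 + 1449 + 2 \cdot 69 \cdot 441\right) = - 63 \left(-89 + 18522 + 1449 + 60858\right) = \left(-63\right) 80740 = -5086620$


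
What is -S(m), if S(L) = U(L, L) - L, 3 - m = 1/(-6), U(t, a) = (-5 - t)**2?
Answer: -2287/36 ≈ -63.528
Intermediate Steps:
m = 19/6 (m = 3 - 1/(-6) = 3 - 1*(-1/6) = 3 + 1/6 = 19/6 ≈ 3.1667)
S(L) = (5 + L)**2 - L
-S(m) = -((5 + 19/6)**2 - 1*19/6) = -((49/6)**2 - 19/6) = -(2401/36 - 19/6) = -1*2287/36 = -2287/36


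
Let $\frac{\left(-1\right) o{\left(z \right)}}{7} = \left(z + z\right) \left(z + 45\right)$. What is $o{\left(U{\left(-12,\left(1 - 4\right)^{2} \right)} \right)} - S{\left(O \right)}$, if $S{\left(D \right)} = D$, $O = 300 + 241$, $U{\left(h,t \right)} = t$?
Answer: $-7345$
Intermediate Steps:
$O = 541$
$o{\left(z \right)} = - 14 z \left(45 + z\right)$ ($o{\left(z \right)} = - 7 \left(z + z\right) \left(z + 45\right) = - 7 \cdot 2 z \left(45 + z\right) = - 14 z \left(45 + z\right)$)
$o{\left(U{\left(-12,\left(1 - 4\right)^{2} \right)} \right)} - S{\left(O \right)} = - 14 \left(1 - 4\right)^{2} \left(45 + \left(1 - 4\right)^{2}\right) - 541 = - 14 \left(-3\right)^{2} \left(45 + \left(-3\right)^{2}\right) - 541 = \left(-14\right) 9 \left(45 + 9\right) - 541 = \left(-14\right) 9 \cdot 54 - 541 = -6804 - 541 = -7345$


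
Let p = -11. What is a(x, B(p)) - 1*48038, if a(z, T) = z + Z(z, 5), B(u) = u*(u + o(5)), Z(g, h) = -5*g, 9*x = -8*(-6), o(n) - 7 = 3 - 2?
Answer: -144178/3 ≈ -48059.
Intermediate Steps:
o(n) = 8 (o(n) = 7 + (3 - 2) = 7 + 1 = 8)
x = 16/3 (x = (-8*(-6))/9 = (⅑)*48 = 16/3 ≈ 5.3333)
B(u) = u*(8 + u) (B(u) = u*(u + 8) = u*(8 + u))
a(z, T) = -4*z (a(z, T) = z - 5*z = -4*z)
a(x, B(p)) - 1*48038 = -4*16/3 - 1*48038 = -64/3 - 48038 = -144178/3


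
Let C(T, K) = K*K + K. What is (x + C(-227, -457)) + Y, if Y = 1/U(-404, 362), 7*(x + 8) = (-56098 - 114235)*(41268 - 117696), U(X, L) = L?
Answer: 4713120254751/2534 ≈ 1.8600e+9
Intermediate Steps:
C(T, K) = K + K² (C(T, K) = K² + K = K + K²)
x = 13018210468/7 (x = -8 + ((-56098 - 114235)*(41268 - 117696))/7 = -8 + (-170333*(-76428))/7 = -8 + (⅐)*13018210524 = -8 + 13018210524/7 = 13018210468/7 ≈ 1.8597e+9)
Y = 1/362 ≈ 0.0027624
(x + C(-227, -457)) + Y = (13018210468/7 - 457*(1 - 457)) + 1/362 = (13018210468/7 - 457*(-456)) + 1/362 = (13018210468/7 + 208392) + 1/362 = 13019669212/7 + 1/362 = 4713120254751/2534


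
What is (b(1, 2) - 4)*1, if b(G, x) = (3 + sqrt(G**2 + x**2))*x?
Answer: 2 + 2*sqrt(5) ≈ 6.4721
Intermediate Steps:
b(G, x) = x*(3 + sqrt(G**2 + x**2))
(b(1, 2) - 4)*1 = (2*(3 + sqrt(1**2 + 2**2)) - 4)*1 = (2*(3 + sqrt(1 + 4)) - 4)*1 = (2*(3 + sqrt(5)) - 4)*1 = ((6 + 2*sqrt(5)) - 4)*1 = (2 + 2*sqrt(5))*1 = 2 + 2*sqrt(5)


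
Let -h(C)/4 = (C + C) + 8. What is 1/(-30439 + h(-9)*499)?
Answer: -1/10479 ≈ -9.5429e-5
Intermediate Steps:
h(C) = -32 - 8*C (h(C) = -4*((C + C) + 8) = -4*(2*C + 8) = -4*(8 + 2*C) = -32 - 8*C)
1/(-30439 + h(-9)*499) = 1/(-30439 + (-32 - 8*(-9))*499) = 1/(-30439 + (-32 + 72)*499) = 1/(-30439 + 40*499) = 1/(-30439 + 19960) = 1/(-10479) = -1/10479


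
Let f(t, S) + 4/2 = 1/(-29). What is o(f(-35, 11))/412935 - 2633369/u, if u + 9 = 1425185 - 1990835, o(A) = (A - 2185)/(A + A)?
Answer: 21391713877031/4593747850245 ≈ 4.6567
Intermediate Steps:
f(t, S) = -59/29 (f(t, S) = -2 + 1/(-29) = -2 - 1/29 = -59/29)
o(A) = (-2185 + A)/(2*A) (o(A) = (-2185 + A)/((2*A)) = (-2185 + A)*(1/(2*A)) = (-2185 + A)/(2*A))
u = -565659 (u = -9 + (1425185 - 1990835) = -9 - 565650 = -565659)
o(f(-35, 11))/412935 - 2633369/u = ((-2185 - 59/29)/(2*(-59/29)))/412935 - 2633369/(-565659) = ((½)*(-29/59)*(-63424/29))*(1/412935) - 2633369*(-1/565659) = (31712/59)*(1/412935) + 2633369/565659 = 31712/24363165 + 2633369/565659 = 21391713877031/4593747850245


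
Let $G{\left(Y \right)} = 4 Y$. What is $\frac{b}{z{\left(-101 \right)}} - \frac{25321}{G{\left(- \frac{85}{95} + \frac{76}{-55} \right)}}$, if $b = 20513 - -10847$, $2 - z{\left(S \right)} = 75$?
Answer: $\frac{1633190725}{694668} \approx 2351.0$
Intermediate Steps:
$z{\left(S \right)} = -73$ ($z{\left(S \right)} = 2 - 75 = -73$)
$b = 31360$ ($b = 20513 + 10847 = 31360$)
$\frac{b}{z{\left(-101 \right)}} - \frac{25321}{G{\left(- \frac{85}{95} + \frac{76}{-55} \right)}} = \frac{31360}{-73} - \frac{25321}{4 \left(- \frac{85}{95} + \frac{76}{-55}\right)} = 31360 \left(- \frac{1}{73}\right) - \frac{25321}{4 \left(\left(-85\right) \frac{1}{95} + 76 \left(- \frac{1}{55}\right)\right)} = - \frac{31360}{73} - \frac{25321}{4 \left(- \frac{17}{19} - \frac{76}{55}\right)} = - \frac{31360}{73} - \frac{25321}{4 \left(- \frac{2379}{1045}\right)} = - \frac{31360}{73} - \frac{25321}{- \frac{9516}{1045}} = - \frac{31360}{73} - - \frac{26460445}{9516} = - \frac{31360}{73} + \frac{26460445}{9516} = \frac{1633190725}{694668}$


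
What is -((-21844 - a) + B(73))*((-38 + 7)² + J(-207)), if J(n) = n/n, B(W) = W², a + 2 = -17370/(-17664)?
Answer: 23384857327/1472 ≈ 1.5886e+7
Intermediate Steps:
a = -2993/2944 (a = -2 - 17370/(-17664) = -2 - 17370*(-1/17664) = -2 + 2895/2944 = -2993/2944 ≈ -1.0166)
J(n) = 1
-((-21844 - a) + B(73))*((-38 + 7)² + J(-207)) = -((-21844 - 1*(-2993/2944)) + 73²)*((-38 + 7)² + 1) = -((-21844 + 2993/2944) + 5329)*((-31)² + 1) = -(-64305743/2944 + 5329)*(961 + 1) = -(-48617167)*962/2944 = -1*(-23384857327/1472) = 23384857327/1472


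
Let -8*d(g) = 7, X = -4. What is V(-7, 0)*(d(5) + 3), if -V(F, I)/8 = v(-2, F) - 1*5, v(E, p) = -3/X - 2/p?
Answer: 1887/28 ≈ 67.393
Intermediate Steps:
d(g) = -7/8 (d(g) = -1/8*7 = -7/8)
v(E, p) = 3/4 - 2/p (v(E, p) = -3/(-4) - 2/p = -3*(-1/4) - 2/p = 3/4 - 2/p)
V(F, I) = 34 + 16/F (V(F, I) = -8*((3/4 - 2/F) - 1*5) = -8*((3/4 - 2/F) - 5) = -8*(-17/4 - 2/F) = 34 + 16/F)
V(-7, 0)*(d(5) + 3) = (34 + 16/(-7))*(-7/8 + 3) = (34 + 16*(-1/7))*(17/8) = (34 - 16/7)*(17/8) = (222/7)*(17/8) = 1887/28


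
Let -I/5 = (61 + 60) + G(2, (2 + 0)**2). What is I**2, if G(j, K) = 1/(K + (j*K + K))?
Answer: 93799225/256 ≈ 3.6640e+5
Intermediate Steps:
G(j, K) = 1/(2*K + K*j) (G(j, K) = 1/(K + (K*j + K)) = 1/(K + (K + K*j)) = 1/(2*K + K*j))
I = -9685/16 (I = -5*((61 + 60) + 1/(((2 + 0)**2)*(2 + 2))) = -5*(121 + 1/(2**2*4)) = -5*(121 + (1/4)/4) = -5*(121 + (1/4)*(1/4)) = -5*(121 + 1/16) = -5*1937/16 = -9685/16 ≈ -605.31)
I**2 = (-9685/16)**2 = 93799225/256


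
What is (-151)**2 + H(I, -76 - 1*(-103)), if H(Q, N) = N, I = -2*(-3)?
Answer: 22828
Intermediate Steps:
I = 6
(-151)**2 + H(I, -76 - 1*(-103)) = (-151)**2 + (-76 - 1*(-103)) = 22801 + (-76 + 103) = 22801 + 27 = 22828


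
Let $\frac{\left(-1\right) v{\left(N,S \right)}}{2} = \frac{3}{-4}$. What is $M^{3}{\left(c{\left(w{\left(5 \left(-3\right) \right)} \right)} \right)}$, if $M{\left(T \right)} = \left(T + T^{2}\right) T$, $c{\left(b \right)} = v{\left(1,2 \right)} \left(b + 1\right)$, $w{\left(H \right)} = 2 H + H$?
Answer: $-22698841023144000$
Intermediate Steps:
$v{\left(N,S \right)} = \frac{3}{2}$ ($v{\left(N,S \right)} = - 2 \frac{3}{-4} = - 2 \cdot 3 \left(- \frac{1}{4}\right) = \left(-2\right) \left(- \frac{3}{4}\right) = \frac{3}{2}$)
$w{\left(H \right)} = 3 H$
$c{\left(b \right)} = \frac{3}{2} + \frac{3 b}{2}$ ($c{\left(b \right)} = \frac{3 \left(b + 1\right)}{2} = \frac{3 \left(1 + b\right)}{2} = \frac{3}{2} + \frac{3 b}{2}$)
$M{\left(T \right)} = T \left(T + T^{2}\right)$
$M^{3}{\left(c{\left(w{\left(5 \left(-3\right) \right)} \right)} \right)} = \left(\left(\frac{3}{2} + \frac{3 \cdot 3 \cdot 5 \left(-3\right)}{2}\right)^{2} \left(1 + \left(\frac{3}{2} + \frac{3 \cdot 3 \cdot 5 \left(-3\right)}{2}\right)\right)\right)^{3} = \left(\left(\frac{3}{2} + \frac{3 \cdot 3 \left(-15\right)}{2}\right)^{2} \left(1 + \left(\frac{3}{2} + \frac{3 \cdot 3 \left(-15\right)}{2}\right)\right)\right)^{3} = \left(\left(\frac{3}{2} + \frac{3}{2} \left(-45\right)\right)^{2} \left(1 + \left(\frac{3}{2} + \frac{3}{2} \left(-45\right)\right)\right)\right)^{3} = \left(\left(\frac{3}{2} - \frac{135}{2}\right)^{2} \left(1 + \left(\frac{3}{2} - \frac{135}{2}\right)\right)\right)^{3} = \left(\left(-66\right)^{2} \left(1 - 66\right)\right)^{3} = \left(4356 \left(-65\right)\right)^{3} = \left(-283140\right)^{3} = -22698841023144000$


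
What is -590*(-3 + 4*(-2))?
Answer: 6490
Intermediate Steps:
-590*(-3 + 4*(-2)) = -590*(-3 - 8) = -590*(-11) = 6490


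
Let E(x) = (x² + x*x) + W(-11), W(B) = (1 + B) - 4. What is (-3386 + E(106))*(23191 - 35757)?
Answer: -239658752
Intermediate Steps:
W(B) = -3 + B
E(x) = -14 + 2*x² (E(x) = (x² + x*x) + (-3 - 11) = (x² + x²) - 14 = 2*x² - 14 = -14 + 2*x²)
(-3386 + E(106))*(23191 - 35757) = (-3386 + (-14 + 2*106²))*(23191 - 35757) = (-3386 + (-14 + 2*11236))*(-12566) = (-3386 + (-14 + 22472))*(-12566) = (-3386 + 22458)*(-12566) = 19072*(-12566) = -239658752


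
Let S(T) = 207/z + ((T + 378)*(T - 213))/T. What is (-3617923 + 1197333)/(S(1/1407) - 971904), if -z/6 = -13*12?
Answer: 354200093520/16718696388871 ≈ 0.021186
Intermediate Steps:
z = 936 (z = -(-78)*12 = -6*(-156) = 936)
S(T) = 23/104 + (-213 + T)*(378 + T)/T (S(T) = 207/936 + ((T + 378)*(T - 213))/T = 207*(1/936) + ((378 + T)*(-213 + T))/T = 23/104 + ((-213 + T)*(378 + T))/T = 23/104 + (-213 + T)*(378 + T)/T)
(-3617923 + 1197333)/(S(1/1407) - 971904) = (-3617923 + 1197333)/((17183/104 + 1/1407 - 80514/(1/1407)) - 971904) = -2420590/((17183/104 + 1/1407 - 80514/1/1407) - 971904) = -2420590/((17183/104 + 1/1407 - 80514*1407) - 971904) = -2420590/((17183/104 + 1/1407 - 113283198) - 971904) = -2420590/(-16576479620359/146328 - 971904) = -2420590/(-16718696388871/146328) = -2420590*(-146328/16718696388871) = 354200093520/16718696388871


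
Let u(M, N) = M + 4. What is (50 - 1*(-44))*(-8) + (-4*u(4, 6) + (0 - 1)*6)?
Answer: -790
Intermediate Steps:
u(M, N) = 4 + M
(50 - 1*(-44))*(-8) + (-4*u(4, 6) + (0 - 1)*6) = (50 - 1*(-44))*(-8) + (-4*(4 + 4) + (0 - 1)*6) = (50 + 44)*(-8) + (-4*8 - 1*6) = 94*(-8) + (-32 - 6) = -752 - 38 = -790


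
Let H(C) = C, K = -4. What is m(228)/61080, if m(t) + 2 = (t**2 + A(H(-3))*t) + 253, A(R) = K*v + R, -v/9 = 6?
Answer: 100799/61080 ≈ 1.6503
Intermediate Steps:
v = -54 (v = -9*6 = -54)
A(R) = 216 + R (A(R) = -4*(-54) + R = 216 + R)
m(t) = 251 + t**2 + 213*t (m(t) = -2 + ((t**2 + (216 - 3)*t) + 253) = -2 + ((t**2 + 213*t) + 253) = -2 + (253 + t**2 + 213*t) = 251 + t**2 + 213*t)
m(228)/61080 = (251 + 228**2 + 213*228)/61080 = (251 + 51984 + 48564)*(1/61080) = 100799*(1/61080) = 100799/61080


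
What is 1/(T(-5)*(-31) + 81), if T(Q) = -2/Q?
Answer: 5/343 ≈ 0.014577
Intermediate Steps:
1/(T(-5)*(-31) + 81) = 1/(-2/(-5)*(-31) + 81) = 1/(-2*(-⅕)*(-31) + 81) = 1/((⅖)*(-31) + 81) = 1/(-62/5 + 81) = 1/(343/5) = 5/343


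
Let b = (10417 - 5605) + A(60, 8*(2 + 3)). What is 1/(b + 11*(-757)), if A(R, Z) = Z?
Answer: -1/3475 ≈ -0.00028777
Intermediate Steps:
b = 4852 (b = (10417 - 5605) + 8*(2 + 3) = 4812 + 8*5 = 4812 + 40 = 4852)
1/(b + 11*(-757)) = 1/(4852 + 11*(-757)) = 1/(4852 - 8327) = 1/(-3475) = -1/3475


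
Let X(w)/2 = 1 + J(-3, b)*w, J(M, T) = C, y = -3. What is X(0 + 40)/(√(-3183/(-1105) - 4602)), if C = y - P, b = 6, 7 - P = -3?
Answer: 346*I*√5615639835/1694009 ≈ 15.306*I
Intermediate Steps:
P = 10 (P = 7 - 1*(-3) = 7 + 3 = 10)
C = -13 (C = -3 - 1*10 = -3 - 10 = -13)
J(M, T) = -13
X(w) = 2 - 26*w (X(w) = 2*(1 - 13*w) = 2 - 26*w)
X(0 + 40)/(√(-3183/(-1105) - 4602)) = (2 - 26*(0 + 40))/(√(-3183/(-1105) - 4602)) = (2 - 26*40)/(√(-3183*(-1/1105) - 4602)) = (2 - 1040)/(√(3183/1105 - 4602)) = -1038*(-I*√5615639835/5082027) = -(-346)*I*√5615639835/1694009 = 346*I*√5615639835/1694009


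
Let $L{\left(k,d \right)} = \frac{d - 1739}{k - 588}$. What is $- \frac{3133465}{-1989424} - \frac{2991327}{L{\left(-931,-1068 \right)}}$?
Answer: $- \frac{1291369589946151}{797759024} \approx -1.6187 \cdot 10^{6}$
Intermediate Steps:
$L{\left(k,d \right)} = \frac{-1739 + d}{-588 + k}$
$- \frac{3133465}{-1989424} - \frac{2991327}{L{\left(-931,-1068 \right)}} = - \frac{3133465}{-1989424} - \frac{2991327}{\frac{1}{-588 - 931} \left(-1739 - 1068\right)} = \left(-3133465\right) \left(- \frac{1}{1989424}\right) - \frac{2991327}{\frac{1}{-1519} \left(-2807\right)} = \frac{3133465}{1989424} - \frac{2991327}{\left(- \frac{1}{1519}\right) \left(-2807\right)} = \frac{3133465}{1989424} - \frac{2991327}{\frac{401}{217}} = \frac{3133465}{1989424} - \frac{649117959}{401} = - \frac{1291369589946151}{797759024}$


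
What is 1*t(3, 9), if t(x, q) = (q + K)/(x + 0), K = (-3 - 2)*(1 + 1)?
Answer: -1/3 ≈ -0.33333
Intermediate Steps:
K = -10 (K = -5*2 = -10)
t(x, q) = (-10 + q)/x (t(x, q) = (q - 10)/(x + 0) = (-10 + q)/x)
1*t(3, 9) = 1*((-10 + 9)/3) = 1*((1/3)*(-1)) = 1*(-1/3) = -1/3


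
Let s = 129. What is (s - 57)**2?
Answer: 5184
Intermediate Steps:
(s - 57)**2 = (129 - 57)**2 = 72**2 = 5184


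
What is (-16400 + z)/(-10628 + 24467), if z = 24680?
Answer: 2760/4613 ≈ 0.59831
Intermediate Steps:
(-16400 + z)/(-10628 + 24467) = (-16400 + 24680)/(-10628 + 24467) = 8280/13839 = 8280*(1/13839) = 2760/4613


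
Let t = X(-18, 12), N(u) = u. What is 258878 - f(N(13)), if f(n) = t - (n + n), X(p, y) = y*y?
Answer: 258760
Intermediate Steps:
X(p, y) = y**2
t = 144 (t = 12**2 = 144)
f(n) = 144 - 2*n (f(n) = 144 - (n + n) = 144 - 2*n)
258878 - f(N(13)) = 258878 - (144 - 2*13) = 258878 - (144 - 26) = 258878 - 1*118 = 258878 - 118 = 258760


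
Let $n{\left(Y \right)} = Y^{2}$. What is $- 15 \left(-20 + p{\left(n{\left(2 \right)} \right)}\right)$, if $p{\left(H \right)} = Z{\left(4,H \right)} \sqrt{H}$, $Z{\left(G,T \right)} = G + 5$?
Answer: $30$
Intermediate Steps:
$Z{\left(G,T \right)} = 5 + G$
$p{\left(H \right)} = 9 \sqrt{H}$ ($p{\left(H \right)} = \left(5 + 4\right) \sqrt{H} = 9 \sqrt{H}$)
$- 15 \left(-20 + p{\left(n{\left(2 \right)} \right)}\right) = - 15 \left(-20 + 9 \sqrt{2^{2}}\right) = - 15 \left(-20 + 9 \sqrt{4}\right) = - 15 \left(-20 + 9 \cdot 2\right) = - 15 \left(-20 + 18\right) = \left(-15\right) \left(-2\right) = 30$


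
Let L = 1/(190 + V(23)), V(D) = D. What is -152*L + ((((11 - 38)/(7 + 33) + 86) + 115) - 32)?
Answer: 1428049/8520 ≈ 167.61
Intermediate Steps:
L = 1/213 (L = 1/(190 + 23) = 1/213 ≈ 0.0046948)
-152*L + ((((11 - 38)/(7 + 33) + 86) + 115) - 32) = -152*1/213 + ((((11 - 38)/(7 + 33) + 86) + 115) - 32) = -152/213 + (((-27/40 + 86) + 115) - 32) = -152/213 + ((3413/40 + 115) - 32) = -152/213 + (8013/40 - 32) = -152/213 + 6733/40 = 1428049/8520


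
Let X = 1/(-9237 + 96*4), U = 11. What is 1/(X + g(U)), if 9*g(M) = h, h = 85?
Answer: 26559/250832 ≈ 0.10588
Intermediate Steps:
g(M) = 85/9 (g(M) = (⅑)*85 = 85/9)
X = -1/8853 (X = 1/(-9237 + 384) = 1/(-8853) = -1/8853 ≈ -0.00011296)
1/(X + g(U)) = 1/(-1/8853 + 85/9) = 1/(250832/26559) = 26559/250832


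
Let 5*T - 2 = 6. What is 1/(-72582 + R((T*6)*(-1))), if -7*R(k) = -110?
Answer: -7/507964 ≈ -1.3781e-5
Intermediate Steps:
T = 8/5 (T = 2/5 + (1/5)*6 = 2/5 + 6/5 = 8/5 ≈ 1.6000)
R(k) = 110/7 (R(k) = -1/7*(-110) = 110/7)
1/(-72582 + R((T*6)*(-1))) = 1/(-72582 + 110/7) = 1/(-507964/7) = -7/507964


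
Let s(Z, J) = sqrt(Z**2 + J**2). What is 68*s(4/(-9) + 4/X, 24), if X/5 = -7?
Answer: 544*sqrt(893509)/315 ≈ 1632.4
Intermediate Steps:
X = -35 (X = 5*(-7) = -35)
s(Z, J) = sqrt(J**2 + Z**2)
68*s(4/(-9) + 4/X, 24) = 68*sqrt(24**2 + (4/(-9) + 4/(-35))**2) = 68*sqrt(576 + (4*(-1/9) + 4*(-1/35))**2) = 68*sqrt(576 + (-4/9 - 4/35)**2) = 68*sqrt(576 + (-176/315)**2) = 68*sqrt(576 + 30976/99225) = 68*sqrt(57184576/99225) = 68*(8*sqrt(893509)/315) = 544*sqrt(893509)/315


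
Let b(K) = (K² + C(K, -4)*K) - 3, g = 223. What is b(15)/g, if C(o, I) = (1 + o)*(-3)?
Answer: -498/223 ≈ -2.2332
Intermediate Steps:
C(o, I) = -3 - 3*o
b(K) = -3 + K² + K*(-3 - 3*K) (b(K) = (K² + (-3 - 3*K)*K) - 3 = (K² + K*(-3 - 3*K)) - 3 = -3 + K² + K*(-3 - 3*K))
b(15)/g = (-3 + 15² - 3*15*(1 + 15))/223 = (-3 + 225 - 3*15*16)*(1/223) = (-3 + 225 - 720)*(1/223) = -498*1/223 = -498/223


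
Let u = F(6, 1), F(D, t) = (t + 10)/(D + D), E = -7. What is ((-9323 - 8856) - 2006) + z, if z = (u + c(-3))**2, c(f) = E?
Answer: -2901311/144 ≈ -20148.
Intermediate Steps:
F(D, t) = (10 + t)/(2*D) (F(D, t) = (10 + t)/((2*D)) = (10 + t)*(1/(2*D)) = (10 + t)/(2*D))
c(f) = -7
u = 11/12 (u = (1/2)*(10 + 1)/6 = (1/2)*(1/6)*11 = 11/12 ≈ 0.91667)
z = 5329/144 (z = (11/12 - 7)**2 = (-73/12)**2 = 5329/144 ≈ 37.007)
((-9323 - 8856) - 2006) + z = ((-9323 - 8856) - 2006) + 5329/144 = (-18179 - 2006) + 5329/144 = -20185 + 5329/144 = -2901311/144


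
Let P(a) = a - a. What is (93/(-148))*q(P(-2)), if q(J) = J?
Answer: 0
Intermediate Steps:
P(a) = 0
(93/(-148))*q(P(-2)) = (93/(-148))*0 = (93*(-1/148))*0 = -93/148*0 = 0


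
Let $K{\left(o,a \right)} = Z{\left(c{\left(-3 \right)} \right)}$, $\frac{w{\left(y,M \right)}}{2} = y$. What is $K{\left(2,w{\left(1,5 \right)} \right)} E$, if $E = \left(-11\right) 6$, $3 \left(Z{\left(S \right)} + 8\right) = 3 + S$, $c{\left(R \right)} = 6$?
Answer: $330$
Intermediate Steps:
$w{\left(y,M \right)} = 2 y$
$Z{\left(S \right)} = -7 + \frac{S}{3}$ ($Z{\left(S \right)} = -8 + \frac{3 + S}{3} = -8 + \left(1 + \frac{S}{3}\right) = -7 + \frac{S}{3}$)
$K{\left(o,a \right)} = -5$ ($K{\left(o,a \right)} = -7 + \frac{1}{3} \cdot 6 = -7 + 2 = -5$)
$E = -66$
$K{\left(2,w{\left(1,5 \right)} \right)} E = \left(-5\right) \left(-66\right) = 330$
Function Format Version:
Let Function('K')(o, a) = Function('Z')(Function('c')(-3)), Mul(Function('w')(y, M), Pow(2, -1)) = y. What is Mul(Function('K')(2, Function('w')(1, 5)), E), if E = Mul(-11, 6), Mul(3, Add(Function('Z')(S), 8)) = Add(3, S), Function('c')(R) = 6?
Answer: 330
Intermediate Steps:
Function('w')(y, M) = Mul(2, y)
Function('Z')(S) = Add(-7, Mul(Rational(1, 3), S)) (Function('Z')(S) = Add(-8, Mul(Rational(1, 3), Add(3, S))) = Add(-8, Add(1, Mul(Rational(1, 3), S))) = Add(-7, Mul(Rational(1, 3), S)))
Function('K')(o, a) = -5 (Function('K')(o, a) = Add(-7, Mul(Rational(1, 3), 6)) = Add(-7, 2) = -5)
E = -66
Mul(Function('K')(2, Function('w')(1, 5)), E) = Mul(-5, -66) = 330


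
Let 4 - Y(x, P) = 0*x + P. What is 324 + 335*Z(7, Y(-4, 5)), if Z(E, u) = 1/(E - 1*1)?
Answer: 2279/6 ≈ 379.83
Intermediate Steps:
Y(x, P) = 4 - P (Y(x, P) = 4 - (0*x + P) = 4 - (0 + P) = 4 - P)
Z(E, u) = 1/(-1 + E) (Z(E, u) = 1/(E - 1) = 1/(-1 + E))
324 + 335*Z(7, Y(-4, 5)) = 324 + 335/(-1 + 7) = 324 + 335/6 = 2279/6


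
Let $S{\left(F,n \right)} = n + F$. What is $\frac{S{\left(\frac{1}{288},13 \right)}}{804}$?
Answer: $\frac{3745}{231552} \approx 0.016173$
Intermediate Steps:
$S{\left(F,n \right)} = F + n$
$\frac{S{\left(\frac{1}{288},13 \right)}}{804} = \frac{\frac{1}{288} + 13}{804} = \left(\frac{1}{288} + 13\right) \frac{1}{804} = \frac{3745}{288} \cdot \frac{1}{804} = \frac{3745}{231552}$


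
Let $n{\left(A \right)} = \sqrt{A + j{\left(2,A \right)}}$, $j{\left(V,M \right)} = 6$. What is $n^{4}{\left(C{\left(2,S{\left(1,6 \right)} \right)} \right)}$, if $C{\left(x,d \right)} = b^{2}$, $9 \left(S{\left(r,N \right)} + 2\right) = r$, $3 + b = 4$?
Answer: $49$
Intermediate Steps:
$b = 1$ ($b = -3 + 4 = 1$)
$S{\left(r,N \right)} = -2 + \frac{r}{9}$
$C{\left(x,d \right)} = 1$ ($C{\left(x,d \right)} = 1^{2} = 1$)
$n{\left(A \right)} = \sqrt{6 + A}$ ($n{\left(A \right)} = \sqrt{A + 6} = \sqrt{6 + A}$)
$n^{4}{\left(C{\left(2,S{\left(1,6 \right)} \right)} \right)} = \left(\sqrt{6 + 1}\right)^{4} = \left(\sqrt{7}\right)^{4} = 49$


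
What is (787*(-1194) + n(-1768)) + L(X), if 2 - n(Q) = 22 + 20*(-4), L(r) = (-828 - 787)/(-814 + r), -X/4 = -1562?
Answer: -268730833/286 ≈ -9.3962e+5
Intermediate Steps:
X = 6248 (X = -4*(-1562) = 6248)
L(r) = -1615/(-814 + r)
n(Q) = 60 (n(Q) = 2 - (22 + 20*(-4)) = 2 - (22 - 80) = 2 - 1*(-58) = 2 + 58 = 60)
(787*(-1194) + n(-1768)) + L(X) = (787*(-1194) + 60) - 1615/(-814 + 6248) = (-939678 + 60) - 1615/5434 = -939618 - 1615*1/5434 = -939618 - 85/286 = -268730833/286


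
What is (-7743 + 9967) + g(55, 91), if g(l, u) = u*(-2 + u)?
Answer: 10323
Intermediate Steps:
(-7743 + 9967) + g(55, 91) = (-7743 + 9967) + 91*(-2 + 91) = 2224 + 91*89 = 2224 + 8099 = 10323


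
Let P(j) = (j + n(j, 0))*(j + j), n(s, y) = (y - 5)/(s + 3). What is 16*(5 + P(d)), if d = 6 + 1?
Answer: 1536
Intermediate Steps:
n(s, y) = (-5 + y)/(3 + s)
d = 7
P(j) = 2*j*(j - 5/(3 + j)) (P(j) = (j + (-5 + 0)/(3 + j))*(j + j) = (j - 5/(3 + j))*(2*j) = 2*j*(j - 5/(3 + j)))
16*(5 + P(d)) = 16*(5 + 2*7*(-5 + 7*(3 + 7))/(3 + 7)) = 16*(5 + 2*7*(-5 + 7*10)/10) = 16*(5 + 2*7*(⅒)*(-5 + 70)) = 16*(5 + 2*7*(⅒)*65) = 16*(5 + 91) = 16*96 = 1536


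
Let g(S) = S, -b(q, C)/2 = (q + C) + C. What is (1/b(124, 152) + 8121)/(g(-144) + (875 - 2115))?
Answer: -6951575/1184704 ≈ -5.8678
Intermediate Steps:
b(q, C) = -4*C - 2*q (b(q, C) = -2*((q + C) + C) = -2*((C + q) + C) = -2*(q + 2*C) = -4*C - 2*q)
(1/b(124, 152) + 8121)/(g(-144) + (875 - 2115)) = (1/(-4*152 - 2*124) + 8121)/(-144 + (875 - 2115)) = (1/(-608 - 248) + 8121)/(-144 - 1240) = (1/(-856) + 8121)/(-1384) = (-1/856 + 8121)*(-1/1384) = (6951575/856)*(-1/1384) = -6951575/1184704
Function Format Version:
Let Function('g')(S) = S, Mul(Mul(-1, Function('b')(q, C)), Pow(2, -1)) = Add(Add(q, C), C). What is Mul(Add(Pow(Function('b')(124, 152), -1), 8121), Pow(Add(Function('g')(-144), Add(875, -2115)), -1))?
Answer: Rational(-6951575, 1184704) ≈ -5.8678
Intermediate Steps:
Function('b')(q, C) = Add(Mul(-4, C), Mul(-2, q)) (Function('b')(q, C) = Mul(-2, Add(Add(q, C), C)) = Mul(-2, Add(Add(C, q), C)) = Mul(-2, Add(q, Mul(2, C))) = Add(Mul(-4, C), Mul(-2, q)))
Mul(Add(Pow(Function('b')(124, 152), -1), 8121), Pow(Add(Function('g')(-144), Add(875, -2115)), -1)) = Mul(Add(Pow(Add(Mul(-4, 152), Mul(-2, 124)), -1), 8121), Pow(Add(-144, Add(875, -2115)), -1)) = Mul(Add(Pow(Add(-608, -248), -1), 8121), Pow(Add(-144, -1240), -1)) = Mul(Add(Pow(-856, -1), 8121), Pow(-1384, -1)) = Mul(Add(Rational(-1, 856), 8121), Rational(-1, 1384)) = Mul(Rational(6951575, 856), Rational(-1, 1384)) = Rational(-6951575, 1184704)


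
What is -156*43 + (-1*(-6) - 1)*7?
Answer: -6673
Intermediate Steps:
-156*43 + (-1*(-6) - 1)*7 = -6708 + (6 - 1)*7 = -6708 + 5*7 = -6708 + 35 = -6673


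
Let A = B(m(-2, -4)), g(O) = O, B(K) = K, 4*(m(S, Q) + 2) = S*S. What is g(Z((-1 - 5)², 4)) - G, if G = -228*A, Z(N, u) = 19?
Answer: -209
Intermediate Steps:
m(S, Q) = -2 + S²/4 (m(S, Q) = -2 + (S*S)/4 = -2 + S²/4)
A = -1 (A = -2 + (¼)*(-2)² = -2 + (¼)*4 = -2 + 1 = -1)
G = 228 (G = -228*(-1) = 228)
g(Z((-1 - 5)², 4)) - G = 19 - 1*228 = 19 - 228 = -209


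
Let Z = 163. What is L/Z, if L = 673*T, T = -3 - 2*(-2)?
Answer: 673/163 ≈ 4.1288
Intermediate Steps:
T = 1 (T = -3 + 4 = 1)
L = 673 (L = 673*1 = 673)
L/Z = 673/163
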